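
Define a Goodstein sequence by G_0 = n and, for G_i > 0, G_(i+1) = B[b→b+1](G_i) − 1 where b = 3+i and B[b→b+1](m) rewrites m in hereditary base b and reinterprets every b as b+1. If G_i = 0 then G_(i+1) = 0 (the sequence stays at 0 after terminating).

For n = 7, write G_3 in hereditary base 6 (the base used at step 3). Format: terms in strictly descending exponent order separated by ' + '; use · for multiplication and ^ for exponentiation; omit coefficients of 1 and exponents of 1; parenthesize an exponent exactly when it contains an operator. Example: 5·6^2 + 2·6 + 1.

G_0=7  [base 3] 2·3 + 1  →[3↦4]→  2·4 + 1 = 9  −1 ⇒ G_1=8
G_1=8  [base 4] 2·4  →[4↦5]→  2·5 = 10  −1 ⇒ G_2=9
G_2=9  [base 5] 5 + 4  →[5↦6]→  6 + 4 = 10  −1 ⇒ G_3=9
G_3=9  [base 6] 6 + 3  →[6↦7]→  7 + 3 = 10  −1 ⇒ G_4=9

6 + 3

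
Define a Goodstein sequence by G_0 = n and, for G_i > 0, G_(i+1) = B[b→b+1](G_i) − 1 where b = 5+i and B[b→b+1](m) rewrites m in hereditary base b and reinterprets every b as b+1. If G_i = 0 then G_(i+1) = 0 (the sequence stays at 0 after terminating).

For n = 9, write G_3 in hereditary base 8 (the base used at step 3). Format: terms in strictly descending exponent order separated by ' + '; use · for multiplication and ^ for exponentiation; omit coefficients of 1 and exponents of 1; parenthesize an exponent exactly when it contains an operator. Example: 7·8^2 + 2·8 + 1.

8 + 1

step 0: 9 = 5 + 4; sub 6 for 5: 6 + 4; = 10; G_1 = 10−1 = 9
step 1: 9 = 6 + 3; sub 7 for 6: 7 + 3; = 10; G_2 = 10−1 = 9
step 2: 9 = 7 + 2; sub 8 for 7: 8 + 2; = 10; G_3 = 10−1 = 9
step 3: 9 = 8 + 1; sub 9 for 8: 9 + 1; = 10; G_4 = 10−1 = 9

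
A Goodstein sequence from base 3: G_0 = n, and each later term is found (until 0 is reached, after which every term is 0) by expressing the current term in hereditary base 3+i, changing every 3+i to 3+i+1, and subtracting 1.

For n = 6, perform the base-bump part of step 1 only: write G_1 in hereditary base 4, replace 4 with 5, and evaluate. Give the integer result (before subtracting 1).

i=0: 6 = 2·3 (b=3); 3→4: 2·4 = 8; 8−1 = 7
i=1: 7 = 4 + 3 (b=4); 4→5: 5 + 3 = 8; 8−1 = 7

8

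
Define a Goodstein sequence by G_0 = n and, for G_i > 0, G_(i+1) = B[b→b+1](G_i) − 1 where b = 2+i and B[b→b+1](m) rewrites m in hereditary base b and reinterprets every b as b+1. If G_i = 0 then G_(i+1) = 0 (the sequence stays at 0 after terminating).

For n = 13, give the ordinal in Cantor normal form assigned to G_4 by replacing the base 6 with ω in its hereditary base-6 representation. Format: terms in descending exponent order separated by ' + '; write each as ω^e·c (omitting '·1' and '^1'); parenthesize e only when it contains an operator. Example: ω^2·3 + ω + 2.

ω^(ω + 1) + ω^3·3 + ω^2·3 + ω·3 + 1

base 2: 13 = 2^(2 + 1) + 2^2 + 1; at 3: 3^(3 + 1) + 3^3 + 1 = 109; next = 108
base 3: 108 = 3^(3 + 1) + 3^3; at 4: 4^(4 + 1) + 4^4 = 1280; next = 1279
base 4: 1279 = 4^(4 + 1) + 3·4^3 + 3·4^2 + 3·4 + 3; at 5: 5^(5 + 1) + 3·5^3 + 3·5^2 + 3·5 + 3 = 16093; next = 16092
base 5: 16092 = 5^(5 + 1) + 3·5^3 + 3·5^2 + 3·5 + 2; at 6: 6^(6 + 1) + 3·6^3 + 3·6^2 + 3·6 + 2 = 280712; next = 280711
base 6: 280711 = 6^(6 + 1) + 3·6^3 + 3·6^2 + 3·6 + 1; at 7: 7^(7 + 1) + 3·7^3 + 3·7^2 + 3·7 + 1 = 5765999; next = 5765998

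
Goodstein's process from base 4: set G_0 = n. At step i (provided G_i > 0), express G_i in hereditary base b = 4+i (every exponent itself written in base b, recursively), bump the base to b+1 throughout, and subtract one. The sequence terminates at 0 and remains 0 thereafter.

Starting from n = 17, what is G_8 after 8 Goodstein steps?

G_0 = 17. HB_4(17) = 4^2 + 1. Bump = 26. G_1 = 25.
G_1 = 25. HB_5(25) = 5^2. Bump = 36. G_2 = 35.
G_2 = 35. HB_6(35) = 5·6 + 5. Bump = 40. G_3 = 39.
G_3 = 39. HB_7(39) = 5·7 + 4. Bump = 44. G_4 = 43.
G_4 = 43. HB_8(43) = 5·8 + 3. Bump = 48. G_5 = 47.
G_5 = 47. HB_9(47) = 5·9 + 2. Bump = 52. G_6 = 51.
G_6 = 51. HB_10(51) = 5·10 + 1. Bump = 56. G_7 = 55.
G_7 = 55. HB_11(55) = 5·11. Bump = 60. G_8 = 59.
G_8 = 59. HB_12(59) = 4·12 + 11. Bump = 63. G_9 = 62.

59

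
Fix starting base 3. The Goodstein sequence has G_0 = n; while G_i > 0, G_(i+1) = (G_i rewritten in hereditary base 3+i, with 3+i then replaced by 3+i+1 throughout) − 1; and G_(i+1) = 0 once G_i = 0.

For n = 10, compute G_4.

G_0 = 10. HB_3(10) = 3^2 + 1. Bump = 17. G_1 = 16.
G_1 = 16. HB_4(16) = 4^2. Bump = 25. G_2 = 24.
G_2 = 24. HB_5(24) = 4·5 + 4. Bump = 28. G_3 = 27.
G_3 = 27. HB_6(27) = 4·6 + 3. Bump = 31. G_4 = 30.
G_4 = 30. HB_7(30) = 4·7 + 2. Bump = 34. G_5 = 33.

30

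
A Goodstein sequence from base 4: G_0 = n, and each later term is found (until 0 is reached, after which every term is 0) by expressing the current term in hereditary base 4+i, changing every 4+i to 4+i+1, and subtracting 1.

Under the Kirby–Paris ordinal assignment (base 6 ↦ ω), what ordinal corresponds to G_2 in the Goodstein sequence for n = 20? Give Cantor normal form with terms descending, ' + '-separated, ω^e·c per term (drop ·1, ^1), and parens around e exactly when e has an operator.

ω^2 + 3

G_0 = 20. HB_4(20) = 4^2 + 4. Bump = 30. G_1 = 29.
G_1 = 29. HB_5(29) = 5^2 + 4. Bump = 40. G_2 = 39.
G_2 = 39. HB_6(39) = 6^2 + 3. Bump = 52. G_3 = 51.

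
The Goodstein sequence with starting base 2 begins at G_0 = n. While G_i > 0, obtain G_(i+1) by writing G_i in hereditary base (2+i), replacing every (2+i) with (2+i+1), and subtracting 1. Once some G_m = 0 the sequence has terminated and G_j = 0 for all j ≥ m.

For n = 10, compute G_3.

15625

10 —HB2→ 2^(2 + 1) + 2 —bump→ 3^(3 + 1) + 3 = 84 —(−1)→ 83
83 —HB3→ 3^(3 + 1) + 2 —bump→ 4^(4 + 1) + 2 = 1026 —(−1)→ 1025
1025 —HB4→ 4^(4 + 1) + 1 —bump→ 5^(5 + 1) + 1 = 15626 —(−1)→ 15625
15625 —HB5→ 5^(5 + 1) —bump→ 6^(6 + 1) = 279936 —(−1)→ 279935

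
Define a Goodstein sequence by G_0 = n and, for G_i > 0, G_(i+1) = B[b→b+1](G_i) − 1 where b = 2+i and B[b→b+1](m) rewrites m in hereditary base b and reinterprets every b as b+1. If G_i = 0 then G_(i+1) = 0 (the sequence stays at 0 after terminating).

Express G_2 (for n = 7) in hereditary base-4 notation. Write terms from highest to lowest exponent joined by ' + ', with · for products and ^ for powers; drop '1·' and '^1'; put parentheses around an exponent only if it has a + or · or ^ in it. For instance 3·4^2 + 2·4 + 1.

4^4 + 3

(0) 7|_2 = 2^2 + 2 + 1 ↦ 3^3 + 3 + 1|_3 = 31 ⇒ 30
(1) 30|_3 = 3^3 + 3 ↦ 4^4 + 4|_4 = 260 ⇒ 259
(2) 259|_4 = 4^4 + 3 ↦ 5^5 + 3|_5 = 3128 ⇒ 3127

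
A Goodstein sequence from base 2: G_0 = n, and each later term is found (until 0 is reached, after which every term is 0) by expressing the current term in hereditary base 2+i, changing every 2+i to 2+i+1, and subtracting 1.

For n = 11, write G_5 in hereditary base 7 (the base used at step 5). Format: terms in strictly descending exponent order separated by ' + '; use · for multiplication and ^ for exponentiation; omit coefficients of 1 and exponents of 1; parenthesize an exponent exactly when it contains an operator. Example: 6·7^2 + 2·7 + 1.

7^(7 + 1)

G_0=11  [base 2] 2^(2 + 1) + 2 + 1  →[2↦3]→  3^(3 + 1) + 3 + 1 = 85  −1 ⇒ G_1=84
G_1=84  [base 3] 3^(3 + 1) + 3  →[3↦4]→  4^(4 + 1) + 4 = 1028  −1 ⇒ G_2=1027
G_2=1027  [base 4] 4^(4 + 1) + 3  →[4↦5]→  5^(5 + 1) + 3 = 15628  −1 ⇒ G_3=15627
G_3=15627  [base 5] 5^(5 + 1) + 2  →[5↦6]→  6^(6 + 1) + 2 = 279938  −1 ⇒ G_4=279937
G_4=279937  [base 6] 6^(6 + 1) + 1  →[6↦7]→  7^(7 + 1) + 1 = 5764802  −1 ⇒ G_5=5764801
G_5=5764801  [base 7] 7^(7 + 1)  →[7↦8]→  8^(8 + 1) = 134217728  −1 ⇒ G_6=134217727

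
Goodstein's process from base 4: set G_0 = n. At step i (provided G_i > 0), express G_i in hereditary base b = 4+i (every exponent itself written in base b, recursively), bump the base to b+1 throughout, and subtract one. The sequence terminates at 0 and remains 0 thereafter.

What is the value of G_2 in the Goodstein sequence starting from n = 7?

[0] 7 ≡ 4 + 3 (base 4). Lift 5: 8. −1: 7.
[1] 7 ≡ 5 + 2 (base 5). Lift 6: 8. −1: 7.
[2] 7 ≡ 6 + 1 (base 6). Lift 7: 8. −1: 7.

7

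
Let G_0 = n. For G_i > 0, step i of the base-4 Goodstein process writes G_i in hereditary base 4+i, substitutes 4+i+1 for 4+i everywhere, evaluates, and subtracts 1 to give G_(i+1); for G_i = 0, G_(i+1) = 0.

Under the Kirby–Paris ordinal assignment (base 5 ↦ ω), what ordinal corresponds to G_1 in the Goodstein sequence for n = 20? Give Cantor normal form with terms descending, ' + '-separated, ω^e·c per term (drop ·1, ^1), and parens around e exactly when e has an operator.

(0) 20|_4 = 4^2 + 4 ↦ 5^2 + 5|_5 = 30 ⇒ 29
(1) 29|_5 = 5^2 + 4 ↦ 6^2 + 4|_6 = 40 ⇒ 39

ω^2 + 4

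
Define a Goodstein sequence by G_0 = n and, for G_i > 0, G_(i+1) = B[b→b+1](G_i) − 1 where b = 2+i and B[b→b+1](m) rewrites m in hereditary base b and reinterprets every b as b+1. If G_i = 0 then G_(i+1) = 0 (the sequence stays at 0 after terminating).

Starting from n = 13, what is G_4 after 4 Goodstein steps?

base 2: 13 = 2^(2 + 1) + 2^2 + 1; at 3: 3^(3 + 1) + 3^3 + 1 = 109; next = 108
base 3: 108 = 3^(3 + 1) + 3^3; at 4: 4^(4 + 1) + 4^4 = 1280; next = 1279
base 4: 1279 = 4^(4 + 1) + 3·4^3 + 3·4^2 + 3·4 + 3; at 5: 5^(5 + 1) + 3·5^3 + 3·5^2 + 3·5 + 3 = 16093; next = 16092
base 5: 16092 = 5^(5 + 1) + 3·5^3 + 3·5^2 + 3·5 + 2; at 6: 6^(6 + 1) + 3·6^3 + 3·6^2 + 3·6 + 2 = 280712; next = 280711
base 6: 280711 = 6^(6 + 1) + 3·6^3 + 3·6^2 + 3·6 + 1; at 7: 7^(7 + 1) + 3·7^3 + 3·7^2 + 3·7 + 1 = 5765999; next = 5765998

280711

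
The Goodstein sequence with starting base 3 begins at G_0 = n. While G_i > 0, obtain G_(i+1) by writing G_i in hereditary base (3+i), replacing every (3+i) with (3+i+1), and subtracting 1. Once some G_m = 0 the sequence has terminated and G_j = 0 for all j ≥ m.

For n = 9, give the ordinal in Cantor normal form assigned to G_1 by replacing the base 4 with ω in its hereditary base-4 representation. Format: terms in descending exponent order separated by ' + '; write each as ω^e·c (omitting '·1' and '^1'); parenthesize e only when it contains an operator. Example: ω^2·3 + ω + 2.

base 3: 9 = 3^2; at 4: 4^2 = 16; next = 15
base 4: 15 = 3·4 + 3; at 5: 3·5 + 3 = 18; next = 17

ω·3 + 3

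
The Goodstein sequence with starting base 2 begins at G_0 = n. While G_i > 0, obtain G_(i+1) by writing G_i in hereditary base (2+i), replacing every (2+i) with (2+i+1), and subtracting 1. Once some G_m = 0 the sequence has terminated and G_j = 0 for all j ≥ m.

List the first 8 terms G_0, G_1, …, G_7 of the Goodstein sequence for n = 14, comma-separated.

14, 110, 1281, 18750, 326591, 5862840, 134404971, 3487116548

step 0: 14 = 2^(2 + 1) + 2^2 + 2; sub 3 for 2: 3^(3 + 1) + 3^3 + 3; = 111; G_1 = 111−1 = 110
step 1: 110 = 3^(3 + 1) + 3^3 + 2; sub 4 for 3: 4^(4 + 1) + 4^4 + 2; = 1282; G_2 = 1282−1 = 1281
step 2: 1281 = 4^(4 + 1) + 4^4 + 1; sub 5 for 4: 5^(5 + 1) + 5^5 + 1; = 18751; G_3 = 18751−1 = 18750
step 3: 18750 = 5^(5 + 1) + 5^5; sub 6 for 5: 6^(6 + 1) + 6^6; = 326592; G_4 = 326592−1 = 326591
step 4: 326591 = 6^(6 + 1) + 5·6^5 + 5·6^4 + 5·6^3 + 5·6^2 + 5·6 + 5; sub 7 for 6: 7^(7 + 1) + 5·7^5 + 5·7^4 + 5·7^3 + 5·7^2 + 5·7 + 5; = 5862841; G_5 = 5862841−1 = 5862840
step 5: 5862840 = 7^(7 + 1) + 5·7^5 + 5·7^4 + 5·7^3 + 5·7^2 + 5·7 + 4; sub 8 for 7: 8^(8 + 1) + 5·8^5 + 5·8^4 + 5·8^3 + 5·8^2 + 5·8 + 4; = 134404972; G_6 = 134404972−1 = 134404971
step 6: 134404971 = 8^(8 + 1) + 5·8^5 + 5·8^4 + 5·8^3 + 5·8^2 + 5·8 + 3; sub 9 for 8: 9^(9 + 1) + 5·9^5 + 5·9^4 + 5·9^3 + 5·9^2 + 5·9 + 3; = 3487116549; G_7 = 3487116549−1 = 3487116548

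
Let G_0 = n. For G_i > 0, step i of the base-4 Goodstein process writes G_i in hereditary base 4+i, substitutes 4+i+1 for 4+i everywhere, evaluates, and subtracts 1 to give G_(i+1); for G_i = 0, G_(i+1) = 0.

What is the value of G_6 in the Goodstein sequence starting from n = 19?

75

19 —HB4→ 4^2 + 3 —bump→ 5^2 + 3 = 28 —(−1)→ 27
27 —HB5→ 5^2 + 2 —bump→ 6^2 + 2 = 38 —(−1)→ 37
37 —HB6→ 6^2 + 1 —bump→ 7^2 + 1 = 50 —(−1)→ 49
49 —HB7→ 7^2 —bump→ 8^2 = 64 —(−1)→ 63
63 —HB8→ 7·8 + 7 —bump→ 7·9 + 7 = 70 —(−1)→ 69
69 —HB9→ 7·9 + 6 —bump→ 7·10 + 6 = 76 —(−1)→ 75
75 —HB10→ 7·10 + 5 —bump→ 7·11 + 5 = 82 —(−1)→ 81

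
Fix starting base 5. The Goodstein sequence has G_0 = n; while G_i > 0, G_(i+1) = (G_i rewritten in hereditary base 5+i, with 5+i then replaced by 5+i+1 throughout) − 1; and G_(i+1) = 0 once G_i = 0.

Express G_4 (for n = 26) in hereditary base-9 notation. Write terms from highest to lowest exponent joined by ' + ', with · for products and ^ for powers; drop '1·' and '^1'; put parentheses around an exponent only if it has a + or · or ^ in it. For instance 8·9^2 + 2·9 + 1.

6·9 + 4

(0) 26|_5 = 5^2 + 1 ↦ 6^2 + 1|_6 = 37 ⇒ 36
(1) 36|_6 = 6^2 ↦ 7^2|_7 = 49 ⇒ 48
(2) 48|_7 = 6·7 + 6 ↦ 6·8 + 6|_8 = 54 ⇒ 53
(3) 53|_8 = 6·8 + 5 ↦ 6·9 + 5|_9 = 59 ⇒ 58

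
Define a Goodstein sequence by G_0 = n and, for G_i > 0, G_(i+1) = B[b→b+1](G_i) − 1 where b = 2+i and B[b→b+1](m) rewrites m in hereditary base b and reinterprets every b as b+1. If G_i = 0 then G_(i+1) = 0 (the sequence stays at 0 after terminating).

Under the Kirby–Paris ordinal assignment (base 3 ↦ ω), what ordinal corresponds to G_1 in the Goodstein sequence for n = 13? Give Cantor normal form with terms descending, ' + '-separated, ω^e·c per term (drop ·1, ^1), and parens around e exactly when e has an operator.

ω^(ω + 1) + ω^ω

i=0: 13 = 2^(2 + 1) + 2^2 + 1 (b=2); 2→3: 3^(3 + 1) + 3^3 + 1 = 109; 109−1 = 108
i=1: 108 = 3^(3 + 1) + 3^3 (b=3); 3→4: 4^(4 + 1) + 4^4 = 1280; 1280−1 = 1279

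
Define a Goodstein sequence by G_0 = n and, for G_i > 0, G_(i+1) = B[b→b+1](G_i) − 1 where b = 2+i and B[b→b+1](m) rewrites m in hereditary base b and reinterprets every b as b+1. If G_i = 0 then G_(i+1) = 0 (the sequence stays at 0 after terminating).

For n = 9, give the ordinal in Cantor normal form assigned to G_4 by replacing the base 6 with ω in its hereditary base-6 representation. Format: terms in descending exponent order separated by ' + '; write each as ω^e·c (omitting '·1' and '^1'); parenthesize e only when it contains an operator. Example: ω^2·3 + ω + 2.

ω^ω·3 + ω^3·3 + ω^2·3 + ω·3 + 1

step 0: 9 = 2^(2 + 1) + 1; sub 3 for 2: 3^(3 + 1) + 1; = 82; G_1 = 82−1 = 81
step 1: 81 = 3^(3 + 1); sub 4 for 3: 4^(4 + 1); = 1024; G_2 = 1024−1 = 1023
step 2: 1023 = 3·4^4 + 3·4^3 + 3·4^2 + 3·4 + 3; sub 5 for 4: 3·5^5 + 3·5^3 + 3·5^2 + 3·5 + 3; = 9843; G_3 = 9843−1 = 9842
step 3: 9842 = 3·5^5 + 3·5^3 + 3·5^2 + 3·5 + 2; sub 6 for 5: 3·6^6 + 3·6^3 + 3·6^2 + 3·6 + 2; = 140744; G_4 = 140744−1 = 140743
step 4: 140743 = 3·6^6 + 3·6^3 + 3·6^2 + 3·6 + 1; sub 7 for 6: 3·7^7 + 3·7^3 + 3·7^2 + 3·7 + 1; = 2471827; G_5 = 2471827−1 = 2471826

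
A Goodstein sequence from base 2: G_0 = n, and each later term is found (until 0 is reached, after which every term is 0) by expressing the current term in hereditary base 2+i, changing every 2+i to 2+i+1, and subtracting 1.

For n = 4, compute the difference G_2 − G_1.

G_0=4  [base 2] 2^2  →[2↦3]→  3^3 = 27  −1 ⇒ G_1=26
G_1=26  [base 3] 2·3^2 + 2·3 + 2  →[3↦4]→  2·4^2 + 2·4 + 2 = 42  −1 ⇒ G_2=41

15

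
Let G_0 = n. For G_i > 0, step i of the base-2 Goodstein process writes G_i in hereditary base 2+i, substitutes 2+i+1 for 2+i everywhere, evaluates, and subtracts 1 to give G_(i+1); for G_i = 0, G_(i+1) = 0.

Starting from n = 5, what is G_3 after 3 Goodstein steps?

467

G_0=5  [base 2] 2^2 + 1  →[2↦3]→  3^3 + 1 = 28  −1 ⇒ G_1=27
G_1=27  [base 3] 3^3  →[3↦4]→  4^4 = 256  −1 ⇒ G_2=255
G_2=255  [base 4] 3·4^3 + 3·4^2 + 3·4 + 3  →[4↦5]→  3·5^3 + 3·5^2 + 3·5 + 3 = 468  −1 ⇒ G_3=467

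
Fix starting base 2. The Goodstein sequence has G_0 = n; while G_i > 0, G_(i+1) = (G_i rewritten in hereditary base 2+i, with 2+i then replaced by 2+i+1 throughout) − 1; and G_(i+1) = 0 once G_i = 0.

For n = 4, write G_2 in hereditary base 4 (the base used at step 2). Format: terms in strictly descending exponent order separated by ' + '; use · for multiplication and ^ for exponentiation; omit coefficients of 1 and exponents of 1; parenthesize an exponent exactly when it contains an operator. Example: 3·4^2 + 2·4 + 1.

G_0=4  [base 2] 2^2  →[2↦3]→  3^3 = 27  −1 ⇒ G_1=26
G_1=26  [base 3] 2·3^2 + 2·3 + 2  →[3↦4]→  2·4^2 + 2·4 + 2 = 42  −1 ⇒ G_2=41
G_2=41  [base 4] 2·4^2 + 2·4 + 1  →[4↦5]→  2·5^2 + 2·5 + 1 = 61  −1 ⇒ G_3=60

2·4^2 + 2·4 + 1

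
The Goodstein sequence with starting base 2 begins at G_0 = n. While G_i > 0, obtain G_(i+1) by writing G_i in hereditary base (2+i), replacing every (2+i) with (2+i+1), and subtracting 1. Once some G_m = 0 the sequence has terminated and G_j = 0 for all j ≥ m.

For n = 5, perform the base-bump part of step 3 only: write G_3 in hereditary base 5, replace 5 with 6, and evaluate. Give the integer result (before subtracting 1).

G_0=5  [base 2] 2^2 + 1  →[2↦3]→  3^3 + 1 = 28  −1 ⇒ G_1=27
G_1=27  [base 3] 3^3  →[3↦4]→  4^4 = 256  −1 ⇒ G_2=255
G_2=255  [base 4] 3·4^3 + 3·4^2 + 3·4 + 3  →[4↦5]→  3·5^3 + 3·5^2 + 3·5 + 3 = 468  −1 ⇒ G_3=467
G_3=467  [base 5] 3·5^3 + 3·5^2 + 3·5 + 2  →[5↦6]→  3·6^3 + 3·6^2 + 3·6 + 2 = 776  −1 ⇒ G_4=775

776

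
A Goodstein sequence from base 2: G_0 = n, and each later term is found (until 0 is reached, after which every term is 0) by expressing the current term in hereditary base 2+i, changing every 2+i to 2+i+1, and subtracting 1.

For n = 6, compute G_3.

3125

G_0 = 6. HB_2(6) = 2^2 + 2. Bump = 30. G_1 = 29.
G_1 = 29. HB_3(29) = 3^3 + 2. Bump = 258. G_2 = 257.
G_2 = 257. HB_4(257) = 4^4 + 1. Bump = 3126. G_3 = 3125.
G_3 = 3125. HB_5(3125) = 5^5. Bump = 46656. G_4 = 46655.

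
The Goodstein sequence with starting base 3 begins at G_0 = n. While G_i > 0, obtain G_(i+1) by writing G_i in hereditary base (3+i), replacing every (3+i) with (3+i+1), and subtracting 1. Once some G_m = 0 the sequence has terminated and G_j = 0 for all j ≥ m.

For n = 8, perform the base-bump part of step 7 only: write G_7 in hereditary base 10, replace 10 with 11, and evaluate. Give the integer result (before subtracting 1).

12

G_0 = 8. HB_3(8) = 2·3 + 2. Bump = 10. G_1 = 9.
G_1 = 9. HB_4(9) = 2·4 + 1. Bump = 11. G_2 = 10.
G_2 = 10. HB_5(10) = 2·5. Bump = 12. G_3 = 11.
G_3 = 11. HB_6(11) = 6 + 5. Bump = 12. G_4 = 11.
G_4 = 11. HB_7(11) = 7 + 4. Bump = 12. G_5 = 11.
G_5 = 11. HB_8(11) = 8 + 3. Bump = 12. G_6 = 11.
G_6 = 11. HB_9(11) = 9 + 2. Bump = 12. G_7 = 11.
G_7 = 11. HB_10(11) = 10 + 1. Bump = 12. G_8 = 11.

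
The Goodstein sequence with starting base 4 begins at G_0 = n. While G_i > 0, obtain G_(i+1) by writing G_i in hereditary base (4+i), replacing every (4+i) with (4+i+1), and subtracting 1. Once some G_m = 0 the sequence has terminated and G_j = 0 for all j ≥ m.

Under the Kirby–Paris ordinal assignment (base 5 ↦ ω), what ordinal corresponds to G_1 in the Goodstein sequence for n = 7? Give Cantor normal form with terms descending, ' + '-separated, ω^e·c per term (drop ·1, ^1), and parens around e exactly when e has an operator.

ω + 2

[0] 7 ≡ 4 + 3 (base 4). Lift 5: 8. −1: 7.
[1] 7 ≡ 5 + 2 (base 5). Lift 6: 8. −1: 7.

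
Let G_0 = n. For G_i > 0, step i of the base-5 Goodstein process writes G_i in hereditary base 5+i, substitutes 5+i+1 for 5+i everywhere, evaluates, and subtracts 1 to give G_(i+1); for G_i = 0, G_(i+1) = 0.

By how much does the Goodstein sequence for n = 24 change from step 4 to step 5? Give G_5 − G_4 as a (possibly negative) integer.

3

G_0=24  [base 5] 4·5 + 4  →[5↦6]→  4·6 + 4 = 28  −1 ⇒ G_1=27
G_1=27  [base 6] 4·6 + 3  →[6↦7]→  4·7 + 3 = 31  −1 ⇒ G_2=30
G_2=30  [base 7] 4·7 + 2  →[7↦8]→  4·8 + 2 = 34  −1 ⇒ G_3=33
G_3=33  [base 8] 4·8 + 1  →[8↦9]→  4·9 + 1 = 37  −1 ⇒ G_4=36
G_4=36  [base 9] 4·9  →[9↦10]→  4·10 = 40  −1 ⇒ G_5=39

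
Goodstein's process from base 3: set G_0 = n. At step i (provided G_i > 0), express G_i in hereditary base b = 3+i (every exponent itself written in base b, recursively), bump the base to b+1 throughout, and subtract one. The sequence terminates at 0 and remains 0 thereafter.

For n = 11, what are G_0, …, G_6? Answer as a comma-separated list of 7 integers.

11, 17, 25, 35, 39, 43, 47

base 3: 11 = 3^2 + 2; at 4: 4^2 + 2 = 18; next = 17
base 4: 17 = 4^2 + 1; at 5: 5^2 + 1 = 26; next = 25
base 5: 25 = 5^2; at 6: 6^2 = 36; next = 35
base 6: 35 = 5·6 + 5; at 7: 5·7 + 5 = 40; next = 39
base 7: 39 = 5·7 + 4; at 8: 5·8 + 4 = 44; next = 43
base 8: 43 = 5·8 + 3; at 9: 5·9 + 3 = 48; next = 47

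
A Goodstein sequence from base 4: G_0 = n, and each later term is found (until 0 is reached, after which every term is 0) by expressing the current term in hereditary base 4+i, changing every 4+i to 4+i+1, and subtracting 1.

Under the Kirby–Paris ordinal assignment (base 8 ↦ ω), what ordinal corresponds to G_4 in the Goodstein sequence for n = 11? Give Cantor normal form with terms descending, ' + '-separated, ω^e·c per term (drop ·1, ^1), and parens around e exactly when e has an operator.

ω + 7

G_0=11  [base 4] 2·4 + 3  →[4↦5]→  2·5 + 3 = 13  −1 ⇒ G_1=12
G_1=12  [base 5] 2·5 + 2  →[5↦6]→  2·6 + 2 = 14  −1 ⇒ G_2=13
G_2=13  [base 6] 2·6 + 1  →[6↦7]→  2·7 + 1 = 15  −1 ⇒ G_3=14
G_3=14  [base 7] 2·7  →[7↦8]→  2·8 = 16  −1 ⇒ G_4=15
G_4=15  [base 8] 8 + 7  →[8↦9]→  9 + 7 = 16  −1 ⇒ G_5=15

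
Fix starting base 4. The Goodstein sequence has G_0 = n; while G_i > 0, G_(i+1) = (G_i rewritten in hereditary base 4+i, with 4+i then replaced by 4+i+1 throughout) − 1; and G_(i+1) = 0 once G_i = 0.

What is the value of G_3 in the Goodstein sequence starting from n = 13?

[0] 13 ≡ 3·4 + 1 (base 4). Lift 5: 16. −1: 15.
[1] 15 ≡ 3·5 (base 5). Lift 6: 18. −1: 17.
[2] 17 ≡ 2·6 + 5 (base 6). Lift 7: 19. −1: 18.
[3] 18 ≡ 2·7 + 4 (base 7). Lift 8: 20. −1: 19.

18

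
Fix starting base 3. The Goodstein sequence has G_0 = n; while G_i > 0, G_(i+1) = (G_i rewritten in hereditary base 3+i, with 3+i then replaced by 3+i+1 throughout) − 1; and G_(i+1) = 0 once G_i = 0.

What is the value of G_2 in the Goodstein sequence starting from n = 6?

7

G_0=6  [base 3] 2·3  →[3↦4]→  2·4 = 8  −1 ⇒ G_1=7
G_1=7  [base 4] 4 + 3  →[4↦5]→  5 + 3 = 8  −1 ⇒ G_2=7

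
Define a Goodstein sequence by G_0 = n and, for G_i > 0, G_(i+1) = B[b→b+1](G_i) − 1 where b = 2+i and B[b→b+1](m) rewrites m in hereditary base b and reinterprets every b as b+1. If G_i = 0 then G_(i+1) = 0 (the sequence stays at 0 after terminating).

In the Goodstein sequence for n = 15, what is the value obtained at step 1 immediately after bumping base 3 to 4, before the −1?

1284

i=0: 15 = 2^(2 + 1) + 2^2 + 2 + 1 (b=2); 2→3: 3^(3 + 1) + 3^3 + 3 + 1 = 112; 112−1 = 111
i=1: 111 = 3^(3 + 1) + 3^3 + 3 (b=3); 3→4: 4^(4 + 1) + 4^4 + 4 = 1284; 1284−1 = 1283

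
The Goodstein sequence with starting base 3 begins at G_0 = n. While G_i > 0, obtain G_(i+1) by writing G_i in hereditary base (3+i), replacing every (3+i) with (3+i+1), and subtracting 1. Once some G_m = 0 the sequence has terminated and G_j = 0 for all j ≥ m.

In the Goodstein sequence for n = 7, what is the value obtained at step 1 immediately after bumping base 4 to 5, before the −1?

10

step 0: 7 = 2·3 + 1; sub 4 for 3: 2·4 + 1; = 9; G_1 = 9−1 = 8
step 1: 8 = 2·4; sub 5 for 4: 2·5; = 10; G_2 = 10−1 = 9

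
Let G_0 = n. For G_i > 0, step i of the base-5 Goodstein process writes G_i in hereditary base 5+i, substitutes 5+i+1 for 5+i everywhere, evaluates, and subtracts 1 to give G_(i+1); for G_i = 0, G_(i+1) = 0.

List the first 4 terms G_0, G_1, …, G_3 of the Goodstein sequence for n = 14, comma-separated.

14, 15, 16, 17

step 0: 14 = 2·5 + 4; sub 6 for 5: 2·6 + 4; = 16; G_1 = 16−1 = 15
step 1: 15 = 2·6 + 3; sub 7 for 6: 2·7 + 3; = 17; G_2 = 17−1 = 16
step 2: 16 = 2·7 + 2; sub 8 for 7: 2·8 + 2; = 18; G_3 = 18−1 = 17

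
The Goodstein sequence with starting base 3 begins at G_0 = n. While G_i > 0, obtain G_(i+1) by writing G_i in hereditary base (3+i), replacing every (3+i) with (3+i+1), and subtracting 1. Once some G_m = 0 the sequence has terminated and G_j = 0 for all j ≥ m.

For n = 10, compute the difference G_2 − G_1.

10 —HB3→ 3^2 + 1 —bump→ 4^2 + 1 = 17 —(−1)→ 16
16 —HB4→ 4^2 —bump→ 5^2 = 25 —(−1)→ 24

8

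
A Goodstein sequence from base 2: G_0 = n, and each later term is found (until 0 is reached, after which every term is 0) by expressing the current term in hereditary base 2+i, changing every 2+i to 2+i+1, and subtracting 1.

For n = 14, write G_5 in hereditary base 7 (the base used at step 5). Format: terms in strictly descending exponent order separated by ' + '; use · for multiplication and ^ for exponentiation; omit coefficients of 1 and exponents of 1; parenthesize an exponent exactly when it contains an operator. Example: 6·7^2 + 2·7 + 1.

7^(7 + 1) + 5·7^5 + 5·7^4 + 5·7^3 + 5·7^2 + 5·7 + 4

G_0=14  [base 2] 2^(2 + 1) + 2^2 + 2  →[2↦3]→  3^(3 + 1) + 3^3 + 3 = 111  −1 ⇒ G_1=110
G_1=110  [base 3] 3^(3 + 1) + 3^3 + 2  →[3↦4]→  4^(4 + 1) + 4^4 + 2 = 1282  −1 ⇒ G_2=1281
G_2=1281  [base 4] 4^(4 + 1) + 4^4 + 1  →[4↦5]→  5^(5 + 1) + 5^5 + 1 = 18751  −1 ⇒ G_3=18750
G_3=18750  [base 5] 5^(5 + 1) + 5^5  →[5↦6]→  6^(6 + 1) + 6^6 = 326592  −1 ⇒ G_4=326591
G_4=326591  [base 6] 6^(6 + 1) + 5·6^5 + 5·6^4 + 5·6^3 + 5·6^2 + 5·6 + 5  →[6↦7]→  7^(7 + 1) + 5·7^5 + 5·7^4 + 5·7^3 + 5·7^2 + 5·7 + 5 = 5862841  −1 ⇒ G_5=5862840
G_5=5862840  [base 7] 7^(7 + 1) + 5·7^5 + 5·7^4 + 5·7^3 + 5·7^2 + 5·7 + 4  →[7↦8]→  8^(8 + 1) + 5·8^5 + 5·8^4 + 5·8^3 + 5·8^2 + 5·8 + 4 = 134404972  −1 ⇒ G_6=134404971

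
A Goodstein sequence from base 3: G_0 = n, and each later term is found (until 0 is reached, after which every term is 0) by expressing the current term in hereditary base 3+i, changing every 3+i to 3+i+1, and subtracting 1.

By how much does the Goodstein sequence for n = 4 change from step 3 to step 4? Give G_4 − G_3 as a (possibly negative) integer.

[0] 4 ≡ 3 + 1 (base 3). Lift 4: 5. −1: 4.
[1] 4 ≡ 4 (base 4). Lift 5: 5. −1: 4.
[2] 4 ≡ 4 (base 5). Lift 6: 4. −1: 3.
[3] 3 ≡ 3 (base 6). Lift 7: 3. −1: 2.

-1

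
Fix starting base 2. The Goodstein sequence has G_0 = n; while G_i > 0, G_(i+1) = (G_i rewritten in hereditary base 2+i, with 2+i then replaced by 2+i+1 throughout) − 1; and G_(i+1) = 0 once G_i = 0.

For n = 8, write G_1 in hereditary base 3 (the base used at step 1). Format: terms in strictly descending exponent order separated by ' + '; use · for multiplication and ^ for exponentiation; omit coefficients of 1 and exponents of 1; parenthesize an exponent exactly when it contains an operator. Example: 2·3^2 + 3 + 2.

[0] 8 ≡ 2^(2 + 1) (base 2). Lift 3: 81. −1: 80.
[1] 80 ≡ 2·3^3 + 2·3^2 + 2·3 + 2 (base 3). Lift 4: 554. −1: 553.

2·3^3 + 2·3^2 + 2·3 + 2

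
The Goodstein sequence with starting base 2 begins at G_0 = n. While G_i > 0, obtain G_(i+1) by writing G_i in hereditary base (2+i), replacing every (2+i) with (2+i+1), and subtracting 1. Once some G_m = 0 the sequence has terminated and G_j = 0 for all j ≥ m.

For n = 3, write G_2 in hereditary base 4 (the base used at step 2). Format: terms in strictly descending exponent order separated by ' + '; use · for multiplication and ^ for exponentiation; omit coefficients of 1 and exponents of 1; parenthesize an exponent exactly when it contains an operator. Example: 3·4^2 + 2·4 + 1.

3

base 2: 3 = 2 + 1; at 3: 3 + 1 = 4; next = 3
base 3: 3 = 3; at 4: 4 = 4; next = 3
base 4: 3 = 3; at 5: 3 = 3; next = 2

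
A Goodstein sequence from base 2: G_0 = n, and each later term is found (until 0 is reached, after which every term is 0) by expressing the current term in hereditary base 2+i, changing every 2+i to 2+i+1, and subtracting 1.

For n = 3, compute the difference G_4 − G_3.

-1

3 —HB2→ 2 + 1 —bump→ 3 + 1 = 4 —(−1)→ 3
3 —HB3→ 3 —bump→ 4 = 4 —(−1)→ 3
3 —HB4→ 3 —bump→ 3 = 3 —(−1)→ 2
2 —HB5→ 2 —bump→ 2 = 2 —(−1)→ 1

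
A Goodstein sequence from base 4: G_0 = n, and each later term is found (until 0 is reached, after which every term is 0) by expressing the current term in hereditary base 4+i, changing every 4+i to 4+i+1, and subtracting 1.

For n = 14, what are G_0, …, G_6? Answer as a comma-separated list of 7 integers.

14, 16, 18, 20, 21, 22, 23

step 0: 14 = 3·4 + 2; sub 5 for 4: 3·5 + 2; = 17; G_1 = 17−1 = 16
step 1: 16 = 3·5 + 1; sub 6 for 5: 3·6 + 1; = 19; G_2 = 19−1 = 18
step 2: 18 = 3·6; sub 7 for 6: 3·7; = 21; G_3 = 21−1 = 20
step 3: 20 = 2·7 + 6; sub 8 for 7: 2·8 + 6; = 22; G_4 = 22−1 = 21
step 4: 21 = 2·8 + 5; sub 9 for 8: 2·9 + 5; = 23; G_5 = 23−1 = 22
step 5: 22 = 2·9 + 4; sub 10 for 9: 2·10 + 4; = 24; G_6 = 24−1 = 23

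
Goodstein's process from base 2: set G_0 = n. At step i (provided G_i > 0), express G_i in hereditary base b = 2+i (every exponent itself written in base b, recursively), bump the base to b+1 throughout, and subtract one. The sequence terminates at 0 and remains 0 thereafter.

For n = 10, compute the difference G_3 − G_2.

14600

[0] 10 ≡ 2^(2 + 1) + 2 (base 2). Lift 3: 84. −1: 83.
[1] 83 ≡ 3^(3 + 1) + 2 (base 3). Lift 4: 1026. −1: 1025.
[2] 1025 ≡ 4^(4 + 1) + 1 (base 4). Lift 5: 15626. −1: 15625.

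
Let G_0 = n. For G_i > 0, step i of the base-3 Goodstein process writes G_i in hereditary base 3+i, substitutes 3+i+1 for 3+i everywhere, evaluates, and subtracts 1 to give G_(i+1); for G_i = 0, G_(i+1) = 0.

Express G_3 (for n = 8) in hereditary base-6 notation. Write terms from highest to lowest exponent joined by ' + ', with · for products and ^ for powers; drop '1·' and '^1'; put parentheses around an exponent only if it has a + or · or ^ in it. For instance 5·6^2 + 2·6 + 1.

base 3: 8 = 2·3 + 2; at 4: 2·4 + 2 = 10; next = 9
base 4: 9 = 2·4 + 1; at 5: 2·5 + 1 = 11; next = 10
base 5: 10 = 2·5; at 6: 2·6 = 12; next = 11
base 6: 11 = 6 + 5; at 7: 7 + 5 = 12; next = 11

6 + 5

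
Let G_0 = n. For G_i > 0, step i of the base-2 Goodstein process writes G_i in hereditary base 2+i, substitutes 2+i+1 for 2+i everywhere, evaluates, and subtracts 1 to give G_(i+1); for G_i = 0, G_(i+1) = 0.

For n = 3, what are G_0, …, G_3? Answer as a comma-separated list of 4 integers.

3, 3, 3, 2

(0) 3|_2 = 2 + 1 ↦ 3 + 1|_3 = 4 ⇒ 3
(1) 3|_3 = 3 ↦ 4|_4 = 4 ⇒ 3
(2) 3|_4 = 3 ↦ 3|_5 = 3 ⇒ 2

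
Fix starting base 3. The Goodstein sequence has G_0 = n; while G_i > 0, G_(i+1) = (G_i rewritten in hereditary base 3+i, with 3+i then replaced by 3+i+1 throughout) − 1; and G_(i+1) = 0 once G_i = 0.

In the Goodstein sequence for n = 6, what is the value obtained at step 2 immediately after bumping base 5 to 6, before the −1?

8

6 —HB3→ 2·3 —bump→ 2·4 = 8 —(−1)→ 7
7 —HB4→ 4 + 3 —bump→ 5 + 3 = 8 —(−1)→ 7
7 —HB5→ 5 + 2 —bump→ 6 + 2 = 8 —(−1)→ 7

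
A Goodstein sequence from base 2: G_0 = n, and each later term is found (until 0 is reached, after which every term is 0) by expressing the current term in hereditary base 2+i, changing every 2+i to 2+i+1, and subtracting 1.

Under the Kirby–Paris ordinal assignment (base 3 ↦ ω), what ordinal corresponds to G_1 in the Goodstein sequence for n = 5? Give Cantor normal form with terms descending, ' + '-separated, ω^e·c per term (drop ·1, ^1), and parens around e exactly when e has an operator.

ω^ω

(0) 5|_2 = 2^2 + 1 ↦ 3^3 + 1|_3 = 28 ⇒ 27
(1) 27|_3 = 3^3 ↦ 4^4|_4 = 256 ⇒ 255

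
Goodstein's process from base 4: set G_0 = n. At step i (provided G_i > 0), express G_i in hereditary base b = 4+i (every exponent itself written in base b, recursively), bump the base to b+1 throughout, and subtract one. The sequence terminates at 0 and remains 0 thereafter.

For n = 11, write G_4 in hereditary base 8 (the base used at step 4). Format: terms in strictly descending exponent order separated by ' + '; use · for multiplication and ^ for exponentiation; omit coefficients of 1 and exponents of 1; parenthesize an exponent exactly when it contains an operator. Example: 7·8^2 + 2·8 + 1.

G_0=11  [base 4] 2·4 + 3  →[4↦5]→  2·5 + 3 = 13  −1 ⇒ G_1=12
G_1=12  [base 5] 2·5 + 2  →[5↦6]→  2·6 + 2 = 14  −1 ⇒ G_2=13
G_2=13  [base 6] 2·6 + 1  →[6↦7]→  2·7 + 1 = 15  −1 ⇒ G_3=14
G_3=14  [base 7] 2·7  →[7↦8]→  2·8 = 16  −1 ⇒ G_4=15
G_4=15  [base 8] 8 + 7  →[8↦9]→  9 + 7 = 16  −1 ⇒ G_5=15

8 + 7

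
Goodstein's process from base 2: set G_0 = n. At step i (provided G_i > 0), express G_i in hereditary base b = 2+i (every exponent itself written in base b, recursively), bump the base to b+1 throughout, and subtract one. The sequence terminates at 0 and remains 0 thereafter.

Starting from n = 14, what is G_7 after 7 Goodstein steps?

3487116548

14 —HB2→ 2^(2 + 1) + 2^2 + 2 —bump→ 3^(3 + 1) + 3^3 + 3 = 111 —(−1)→ 110
110 —HB3→ 3^(3 + 1) + 3^3 + 2 —bump→ 4^(4 + 1) + 4^4 + 2 = 1282 —(−1)→ 1281
1281 —HB4→ 4^(4 + 1) + 4^4 + 1 —bump→ 5^(5 + 1) + 5^5 + 1 = 18751 —(−1)→ 18750
18750 —HB5→ 5^(5 + 1) + 5^5 —bump→ 6^(6 + 1) + 6^6 = 326592 —(−1)→ 326591
326591 —HB6→ 6^(6 + 1) + 5·6^5 + 5·6^4 + 5·6^3 + 5·6^2 + 5·6 + 5 —bump→ 7^(7 + 1) + 5·7^5 + 5·7^4 + 5·7^3 + 5·7^2 + 5·7 + 5 = 5862841 —(−1)→ 5862840
5862840 —HB7→ 7^(7 + 1) + 5·7^5 + 5·7^4 + 5·7^3 + 5·7^2 + 5·7 + 4 —bump→ 8^(8 + 1) + 5·8^5 + 5·8^4 + 5·8^3 + 5·8^2 + 5·8 + 4 = 134404972 —(−1)→ 134404971
134404971 —HB8→ 8^(8 + 1) + 5·8^5 + 5·8^4 + 5·8^3 + 5·8^2 + 5·8 + 3 —bump→ 9^(9 + 1) + 5·9^5 + 5·9^4 + 5·9^3 + 5·9^2 + 5·9 + 3 = 3487116549 —(−1)→ 3487116548
3487116548 —HB9→ 9^(9 + 1) + 5·9^5 + 5·9^4 + 5·9^3 + 5·9^2 + 5·9 + 2 —bump→ 10^(10 + 1) + 5·10^5 + 5·10^4 + 5·10^3 + 5·10^2 + 5·10 + 2 = 100000555552 —(−1)→ 100000555551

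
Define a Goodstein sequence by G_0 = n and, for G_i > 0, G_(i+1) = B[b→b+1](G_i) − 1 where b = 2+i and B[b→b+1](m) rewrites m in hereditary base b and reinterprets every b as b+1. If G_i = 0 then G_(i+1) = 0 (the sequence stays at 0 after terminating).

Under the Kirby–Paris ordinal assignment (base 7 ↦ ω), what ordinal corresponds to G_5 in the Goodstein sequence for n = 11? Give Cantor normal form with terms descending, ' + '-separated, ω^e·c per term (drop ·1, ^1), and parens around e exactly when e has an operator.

ω^(ω + 1)

step 0: 11 = 2^(2 + 1) + 2 + 1; sub 3 for 2: 3^(3 + 1) + 3 + 1; = 85; G_1 = 85−1 = 84
step 1: 84 = 3^(3 + 1) + 3; sub 4 for 3: 4^(4 + 1) + 4; = 1028; G_2 = 1028−1 = 1027
step 2: 1027 = 4^(4 + 1) + 3; sub 5 for 4: 5^(5 + 1) + 3; = 15628; G_3 = 15628−1 = 15627
step 3: 15627 = 5^(5 + 1) + 2; sub 6 for 5: 6^(6 + 1) + 2; = 279938; G_4 = 279938−1 = 279937
step 4: 279937 = 6^(6 + 1) + 1; sub 7 for 6: 7^(7 + 1) + 1; = 5764802; G_5 = 5764802−1 = 5764801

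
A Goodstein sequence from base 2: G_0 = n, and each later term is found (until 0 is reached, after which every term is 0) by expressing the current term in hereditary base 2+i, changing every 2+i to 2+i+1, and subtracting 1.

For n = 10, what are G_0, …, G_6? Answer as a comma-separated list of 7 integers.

10, 83, 1025, 15625, 279935, 4215754, 84073323

i=0: 10 = 2^(2 + 1) + 2 (b=2); 2→3: 3^(3 + 1) + 3 = 84; 84−1 = 83
i=1: 83 = 3^(3 + 1) + 2 (b=3); 3→4: 4^(4 + 1) + 2 = 1026; 1026−1 = 1025
i=2: 1025 = 4^(4 + 1) + 1 (b=4); 4→5: 5^(5 + 1) + 1 = 15626; 15626−1 = 15625
i=3: 15625 = 5^(5 + 1) (b=5); 5→6: 6^(6 + 1) = 279936; 279936−1 = 279935
i=4: 279935 = 5·6^6 + 5·6^5 + 5·6^4 + 5·6^3 + 5·6^2 + 5·6 + 5 (b=6); 6→7: 5·7^7 + 5·7^5 + 5·7^4 + 5·7^3 + 5·7^2 + 5·7 + 5 = 4215755; 4215755−1 = 4215754
i=5: 4215754 = 5·7^7 + 5·7^5 + 5·7^4 + 5·7^3 + 5·7^2 + 5·7 + 4 (b=7); 7→8: 5·8^8 + 5·8^5 + 5·8^4 + 5·8^3 + 5·8^2 + 5·8 + 4 = 84073324; 84073324−1 = 84073323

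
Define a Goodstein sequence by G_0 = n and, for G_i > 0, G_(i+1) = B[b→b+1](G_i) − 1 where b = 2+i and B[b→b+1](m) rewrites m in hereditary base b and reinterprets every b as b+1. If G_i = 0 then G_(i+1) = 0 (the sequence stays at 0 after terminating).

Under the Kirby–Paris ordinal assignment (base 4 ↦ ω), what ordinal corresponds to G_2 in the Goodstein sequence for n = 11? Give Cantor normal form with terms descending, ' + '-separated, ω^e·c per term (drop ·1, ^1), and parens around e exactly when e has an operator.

ω^(ω + 1) + 3

G_0=11  [base 2] 2^(2 + 1) + 2 + 1  →[2↦3]→  3^(3 + 1) + 3 + 1 = 85  −1 ⇒ G_1=84
G_1=84  [base 3] 3^(3 + 1) + 3  →[3↦4]→  4^(4 + 1) + 4 = 1028  −1 ⇒ G_2=1027
G_2=1027  [base 4] 4^(4 + 1) + 3  →[4↦5]→  5^(5 + 1) + 3 = 15628  −1 ⇒ G_3=15627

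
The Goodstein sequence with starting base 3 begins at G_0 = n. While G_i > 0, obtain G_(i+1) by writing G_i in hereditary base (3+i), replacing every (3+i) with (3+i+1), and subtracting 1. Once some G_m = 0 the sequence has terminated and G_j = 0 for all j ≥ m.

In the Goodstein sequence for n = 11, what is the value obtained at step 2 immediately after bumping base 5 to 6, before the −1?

step 0: 11 = 3^2 + 2; sub 4 for 3: 4^2 + 2; = 18; G_1 = 18−1 = 17
step 1: 17 = 4^2 + 1; sub 5 for 4: 5^2 + 1; = 26; G_2 = 26−1 = 25

36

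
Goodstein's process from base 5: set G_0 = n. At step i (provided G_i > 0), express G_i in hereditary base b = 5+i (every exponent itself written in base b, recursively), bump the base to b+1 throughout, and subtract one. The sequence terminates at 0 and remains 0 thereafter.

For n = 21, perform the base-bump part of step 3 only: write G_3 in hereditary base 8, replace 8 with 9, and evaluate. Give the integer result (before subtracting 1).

32

21 —HB5→ 4·5 + 1 —bump→ 4·6 + 1 = 25 —(−1)→ 24
24 —HB6→ 4·6 —bump→ 4·7 = 28 —(−1)→ 27
27 —HB7→ 3·7 + 6 —bump→ 3·8 + 6 = 30 —(−1)→ 29
29 —HB8→ 3·8 + 5 —bump→ 3·9 + 5 = 32 —(−1)→ 31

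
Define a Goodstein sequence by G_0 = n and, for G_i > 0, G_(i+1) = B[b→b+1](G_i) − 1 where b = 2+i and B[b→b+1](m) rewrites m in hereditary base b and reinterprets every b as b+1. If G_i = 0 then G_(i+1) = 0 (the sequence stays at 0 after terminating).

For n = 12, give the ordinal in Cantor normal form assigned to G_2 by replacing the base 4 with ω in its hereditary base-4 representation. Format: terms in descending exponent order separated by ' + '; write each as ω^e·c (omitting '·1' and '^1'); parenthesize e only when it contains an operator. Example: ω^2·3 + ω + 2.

ω^(ω + 1) + ω^2·2 + ω·2 + 1

step 0: 12 = 2^(2 + 1) + 2^2; sub 3 for 2: 3^(3 + 1) + 3^3; = 108; G_1 = 108−1 = 107
step 1: 107 = 3^(3 + 1) + 2·3^2 + 2·3 + 2; sub 4 for 3: 4^(4 + 1) + 2·4^2 + 2·4 + 2; = 1066; G_2 = 1066−1 = 1065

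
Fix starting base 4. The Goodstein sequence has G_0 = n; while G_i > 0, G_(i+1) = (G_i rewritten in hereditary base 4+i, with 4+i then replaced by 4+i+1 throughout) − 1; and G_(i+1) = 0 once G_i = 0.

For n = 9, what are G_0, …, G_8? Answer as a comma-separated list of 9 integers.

9, 10, 11, 11, 11, 11, 11, 11, 11

9 —HB4→ 2·4 + 1 —bump→ 2·5 + 1 = 11 —(−1)→ 10
10 —HB5→ 2·5 —bump→ 2·6 = 12 —(−1)→ 11
11 —HB6→ 6 + 5 —bump→ 7 + 5 = 12 —(−1)→ 11
11 —HB7→ 7 + 4 —bump→ 8 + 4 = 12 —(−1)→ 11
11 —HB8→ 8 + 3 —bump→ 9 + 3 = 12 —(−1)→ 11
11 —HB9→ 9 + 2 —bump→ 10 + 2 = 12 —(−1)→ 11
11 —HB10→ 10 + 1 —bump→ 11 + 1 = 12 —(−1)→ 11
11 —HB11→ 11 —bump→ 12 = 12 —(−1)→ 11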